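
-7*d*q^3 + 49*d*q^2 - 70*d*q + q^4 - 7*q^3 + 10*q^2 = q*(-7*d + q)*(q - 5)*(q - 2)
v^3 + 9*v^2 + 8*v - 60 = (v - 2)*(v + 5)*(v + 6)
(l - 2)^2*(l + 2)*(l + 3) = l^4 + l^3 - 10*l^2 - 4*l + 24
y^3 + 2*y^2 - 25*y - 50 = (y - 5)*(y + 2)*(y + 5)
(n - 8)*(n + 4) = n^2 - 4*n - 32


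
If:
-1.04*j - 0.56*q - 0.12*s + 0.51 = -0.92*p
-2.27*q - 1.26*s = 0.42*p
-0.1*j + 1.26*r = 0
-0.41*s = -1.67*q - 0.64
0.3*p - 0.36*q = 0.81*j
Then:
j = -0.22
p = -0.84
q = -0.22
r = -0.02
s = 0.67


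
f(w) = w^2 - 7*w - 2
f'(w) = 2*w - 7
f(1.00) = -8.00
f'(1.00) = -5.00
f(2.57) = -13.39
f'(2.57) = -1.86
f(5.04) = -11.88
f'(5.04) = 3.08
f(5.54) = -10.09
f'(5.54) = 4.08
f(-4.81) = 54.81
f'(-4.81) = -16.62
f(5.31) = -10.97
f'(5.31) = 3.62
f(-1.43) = 10.05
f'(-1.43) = -9.86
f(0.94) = -7.70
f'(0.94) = -5.12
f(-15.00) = 328.00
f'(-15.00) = -37.00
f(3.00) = -14.00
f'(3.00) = -1.00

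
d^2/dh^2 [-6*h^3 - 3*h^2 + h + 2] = -36*h - 6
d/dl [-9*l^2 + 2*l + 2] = 2 - 18*l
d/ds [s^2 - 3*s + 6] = 2*s - 3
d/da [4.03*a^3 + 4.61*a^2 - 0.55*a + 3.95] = 12.09*a^2 + 9.22*a - 0.55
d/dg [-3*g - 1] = -3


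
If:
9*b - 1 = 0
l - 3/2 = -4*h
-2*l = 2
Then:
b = 1/9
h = 5/8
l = -1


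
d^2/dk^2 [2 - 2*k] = 0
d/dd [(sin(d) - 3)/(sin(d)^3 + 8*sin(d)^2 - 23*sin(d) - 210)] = (-2*sin(d)^3 + sin(d)^2 + 48*sin(d) - 279)*cos(d)/(sin(d)^3 + 8*sin(d)^2 - 23*sin(d) - 210)^2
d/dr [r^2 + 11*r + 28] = 2*r + 11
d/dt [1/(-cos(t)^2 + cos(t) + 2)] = (1 - 2*cos(t))*sin(t)/(sin(t)^2 + cos(t) + 1)^2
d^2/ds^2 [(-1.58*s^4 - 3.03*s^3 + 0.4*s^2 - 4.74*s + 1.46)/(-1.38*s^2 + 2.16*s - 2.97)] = (6.017904*s^6 - 28.257984*s^5 + 83.084616*s^4 - 143.071164*s^3 + 43.770024*s^2 + 69.911586*s + 52.103736)/(2.628072*s^6 - 12.340512*s^5 + 36.283788*s^4 - 63.195552*s^3 + 78.089022*s^2 - 57.159432*s + 26.198073)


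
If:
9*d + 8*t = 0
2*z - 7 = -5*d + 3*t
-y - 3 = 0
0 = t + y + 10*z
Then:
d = 32/43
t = -36/43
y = -3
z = 33/86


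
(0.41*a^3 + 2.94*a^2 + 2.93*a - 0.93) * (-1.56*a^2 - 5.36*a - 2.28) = -0.6396*a^5 - 6.784*a^4 - 21.264*a^3 - 20.9572*a^2 - 1.6956*a + 2.1204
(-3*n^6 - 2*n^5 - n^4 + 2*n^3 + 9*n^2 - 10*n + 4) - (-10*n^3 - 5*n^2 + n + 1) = -3*n^6 - 2*n^5 - n^4 + 12*n^3 + 14*n^2 - 11*n + 3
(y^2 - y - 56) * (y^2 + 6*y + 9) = y^4 + 5*y^3 - 53*y^2 - 345*y - 504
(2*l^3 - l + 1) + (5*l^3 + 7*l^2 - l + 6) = 7*l^3 + 7*l^2 - 2*l + 7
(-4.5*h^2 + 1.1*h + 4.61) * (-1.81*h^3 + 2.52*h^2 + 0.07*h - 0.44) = 8.145*h^5 - 13.331*h^4 - 5.8871*h^3 + 13.6742*h^2 - 0.1613*h - 2.0284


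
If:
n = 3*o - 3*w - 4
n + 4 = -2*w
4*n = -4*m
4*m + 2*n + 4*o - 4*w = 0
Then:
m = -8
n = 8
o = -2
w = -6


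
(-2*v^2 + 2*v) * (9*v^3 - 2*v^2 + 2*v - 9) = -18*v^5 + 22*v^4 - 8*v^3 + 22*v^2 - 18*v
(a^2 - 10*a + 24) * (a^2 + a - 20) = a^4 - 9*a^3 - 6*a^2 + 224*a - 480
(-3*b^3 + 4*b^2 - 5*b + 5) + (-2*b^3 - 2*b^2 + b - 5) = -5*b^3 + 2*b^2 - 4*b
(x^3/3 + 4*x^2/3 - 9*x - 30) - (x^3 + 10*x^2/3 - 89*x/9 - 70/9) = -2*x^3/3 - 2*x^2 + 8*x/9 - 200/9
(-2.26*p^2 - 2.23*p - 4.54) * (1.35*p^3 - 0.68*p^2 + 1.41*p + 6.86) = -3.051*p^5 - 1.4737*p^4 - 7.7992*p^3 - 15.5607*p^2 - 21.6992*p - 31.1444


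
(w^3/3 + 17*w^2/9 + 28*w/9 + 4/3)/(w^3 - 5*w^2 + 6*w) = (3*w^3 + 17*w^2 + 28*w + 12)/(9*w*(w^2 - 5*w + 6))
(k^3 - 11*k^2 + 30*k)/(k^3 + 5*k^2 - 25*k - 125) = k*(k - 6)/(k^2 + 10*k + 25)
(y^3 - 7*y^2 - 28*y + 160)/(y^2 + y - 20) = y - 8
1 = 1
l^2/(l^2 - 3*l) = l/(l - 3)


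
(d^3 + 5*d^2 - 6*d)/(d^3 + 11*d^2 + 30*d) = (d - 1)/(d + 5)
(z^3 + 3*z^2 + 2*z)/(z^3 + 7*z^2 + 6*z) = (z + 2)/(z + 6)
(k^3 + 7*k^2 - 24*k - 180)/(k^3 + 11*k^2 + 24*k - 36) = (k - 5)/(k - 1)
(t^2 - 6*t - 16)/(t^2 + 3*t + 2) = (t - 8)/(t + 1)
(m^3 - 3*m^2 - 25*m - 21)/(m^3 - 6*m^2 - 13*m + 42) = (m + 1)/(m - 2)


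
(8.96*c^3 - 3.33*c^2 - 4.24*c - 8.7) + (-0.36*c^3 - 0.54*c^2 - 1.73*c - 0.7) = 8.6*c^3 - 3.87*c^2 - 5.97*c - 9.4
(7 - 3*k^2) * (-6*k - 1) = 18*k^3 + 3*k^2 - 42*k - 7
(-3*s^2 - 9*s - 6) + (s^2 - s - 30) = -2*s^2 - 10*s - 36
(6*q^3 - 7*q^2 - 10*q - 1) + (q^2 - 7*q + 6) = 6*q^3 - 6*q^2 - 17*q + 5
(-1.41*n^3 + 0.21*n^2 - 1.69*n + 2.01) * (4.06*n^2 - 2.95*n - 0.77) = -5.7246*n^5 + 5.0121*n^4 - 6.3952*n^3 + 12.9844*n^2 - 4.6282*n - 1.5477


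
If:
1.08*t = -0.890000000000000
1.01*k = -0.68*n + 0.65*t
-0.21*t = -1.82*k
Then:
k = -0.10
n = -0.65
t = -0.82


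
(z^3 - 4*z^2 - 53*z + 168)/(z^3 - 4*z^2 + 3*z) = (z^2 - z - 56)/(z*(z - 1))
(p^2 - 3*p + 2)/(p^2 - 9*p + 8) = (p - 2)/(p - 8)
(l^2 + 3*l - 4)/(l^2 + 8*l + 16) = (l - 1)/(l + 4)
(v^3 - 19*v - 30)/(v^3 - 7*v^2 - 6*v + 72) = (v^2 - 3*v - 10)/(v^2 - 10*v + 24)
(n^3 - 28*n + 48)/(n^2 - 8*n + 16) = (n^2 + 4*n - 12)/(n - 4)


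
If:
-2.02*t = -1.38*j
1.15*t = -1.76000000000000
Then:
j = -2.24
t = -1.53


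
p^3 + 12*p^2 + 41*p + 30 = (p + 1)*(p + 5)*(p + 6)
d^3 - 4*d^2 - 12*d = d*(d - 6)*(d + 2)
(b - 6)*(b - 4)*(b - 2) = b^3 - 12*b^2 + 44*b - 48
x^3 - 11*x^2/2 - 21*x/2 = x*(x - 7)*(x + 3/2)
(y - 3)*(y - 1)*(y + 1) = y^3 - 3*y^2 - y + 3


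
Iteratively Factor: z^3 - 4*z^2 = (z - 4)*(z^2) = z*(z - 4)*(z)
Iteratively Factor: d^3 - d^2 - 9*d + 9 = (d - 1)*(d^2 - 9) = (d - 3)*(d - 1)*(d + 3)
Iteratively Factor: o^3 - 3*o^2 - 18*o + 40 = (o + 4)*(o^2 - 7*o + 10) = (o - 2)*(o + 4)*(o - 5)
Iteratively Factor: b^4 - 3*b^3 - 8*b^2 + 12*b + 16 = (b - 4)*(b^3 + b^2 - 4*b - 4) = (b - 4)*(b - 2)*(b^2 + 3*b + 2) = (b - 4)*(b - 2)*(b + 1)*(b + 2)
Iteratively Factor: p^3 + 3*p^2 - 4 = (p + 2)*(p^2 + p - 2) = (p + 2)^2*(p - 1)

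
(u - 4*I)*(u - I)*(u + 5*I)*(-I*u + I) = -I*u^4 + I*u^3 - 21*I*u^2 - 20*u + 21*I*u + 20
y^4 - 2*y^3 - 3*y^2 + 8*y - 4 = (y - 2)*(y - 1)^2*(y + 2)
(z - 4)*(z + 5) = z^2 + z - 20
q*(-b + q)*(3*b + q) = -3*b^2*q + 2*b*q^2 + q^3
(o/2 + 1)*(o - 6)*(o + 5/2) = o^3/2 - 3*o^2/4 - 11*o - 15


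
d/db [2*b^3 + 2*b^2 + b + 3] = 6*b^2 + 4*b + 1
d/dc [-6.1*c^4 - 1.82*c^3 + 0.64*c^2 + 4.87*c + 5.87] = -24.4*c^3 - 5.46*c^2 + 1.28*c + 4.87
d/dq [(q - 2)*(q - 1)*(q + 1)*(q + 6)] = 4*q^3 + 12*q^2 - 26*q - 4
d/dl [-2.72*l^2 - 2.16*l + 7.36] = -5.44*l - 2.16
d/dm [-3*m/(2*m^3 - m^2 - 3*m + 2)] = 3*(4*m^3 - m^2 - 2)/(4*m^6 - 4*m^5 - 11*m^4 + 14*m^3 + 5*m^2 - 12*m + 4)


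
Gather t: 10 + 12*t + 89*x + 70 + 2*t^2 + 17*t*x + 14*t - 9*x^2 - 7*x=2*t^2 + t*(17*x + 26) - 9*x^2 + 82*x + 80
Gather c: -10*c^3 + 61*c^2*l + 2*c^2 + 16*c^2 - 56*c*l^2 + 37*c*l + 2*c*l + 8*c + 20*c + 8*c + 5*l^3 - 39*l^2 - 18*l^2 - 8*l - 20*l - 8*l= -10*c^3 + c^2*(61*l + 18) + c*(-56*l^2 + 39*l + 36) + 5*l^3 - 57*l^2 - 36*l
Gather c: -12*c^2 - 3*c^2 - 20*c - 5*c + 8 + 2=-15*c^2 - 25*c + 10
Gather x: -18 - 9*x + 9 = -9*x - 9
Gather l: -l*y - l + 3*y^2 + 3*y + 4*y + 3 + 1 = l*(-y - 1) + 3*y^2 + 7*y + 4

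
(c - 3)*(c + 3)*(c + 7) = c^3 + 7*c^2 - 9*c - 63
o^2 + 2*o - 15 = (o - 3)*(o + 5)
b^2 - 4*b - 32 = (b - 8)*(b + 4)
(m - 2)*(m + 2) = m^2 - 4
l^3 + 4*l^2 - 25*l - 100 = (l - 5)*(l + 4)*(l + 5)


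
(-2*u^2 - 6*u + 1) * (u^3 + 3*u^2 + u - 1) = -2*u^5 - 12*u^4 - 19*u^3 - u^2 + 7*u - 1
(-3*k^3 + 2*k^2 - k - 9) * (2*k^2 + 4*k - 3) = -6*k^5 - 8*k^4 + 15*k^3 - 28*k^2 - 33*k + 27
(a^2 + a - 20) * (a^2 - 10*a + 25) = a^4 - 9*a^3 - 5*a^2 + 225*a - 500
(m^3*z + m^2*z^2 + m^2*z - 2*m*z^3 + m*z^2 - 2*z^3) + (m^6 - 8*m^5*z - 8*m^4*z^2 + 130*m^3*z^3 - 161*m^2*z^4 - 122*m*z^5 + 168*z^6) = m^6 - 8*m^5*z - 8*m^4*z^2 + 130*m^3*z^3 + m^3*z - 161*m^2*z^4 + m^2*z^2 + m^2*z - 122*m*z^5 - 2*m*z^3 + m*z^2 + 168*z^6 - 2*z^3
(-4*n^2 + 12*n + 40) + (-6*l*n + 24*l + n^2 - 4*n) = -6*l*n + 24*l - 3*n^2 + 8*n + 40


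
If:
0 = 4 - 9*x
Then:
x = 4/9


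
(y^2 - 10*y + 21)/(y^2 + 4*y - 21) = (y - 7)/(y + 7)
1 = 1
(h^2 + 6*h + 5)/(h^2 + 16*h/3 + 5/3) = 3*(h + 1)/(3*h + 1)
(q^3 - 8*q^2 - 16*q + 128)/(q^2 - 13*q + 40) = (q^2 - 16)/(q - 5)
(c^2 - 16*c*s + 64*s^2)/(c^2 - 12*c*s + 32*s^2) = (-c + 8*s)/(-c + 4*s)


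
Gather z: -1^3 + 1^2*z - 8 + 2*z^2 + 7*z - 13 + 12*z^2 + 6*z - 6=14*z^2 + 14*z - 28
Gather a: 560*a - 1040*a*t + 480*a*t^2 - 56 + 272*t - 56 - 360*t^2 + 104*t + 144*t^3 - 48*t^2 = a*(480*t^2 - 1040*t + 560) + 144*t^3 - 408*t^2 + 376*t - 112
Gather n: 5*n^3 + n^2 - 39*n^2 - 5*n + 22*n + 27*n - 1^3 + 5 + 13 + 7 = 5*n^3 - 38*n^2 + 44*n + 24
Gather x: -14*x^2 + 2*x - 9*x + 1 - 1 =-14*x^2 - 7*x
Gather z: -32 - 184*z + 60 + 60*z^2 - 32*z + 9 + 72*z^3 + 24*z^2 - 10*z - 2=72*z^3 + 84*z^2 - 226*z + 35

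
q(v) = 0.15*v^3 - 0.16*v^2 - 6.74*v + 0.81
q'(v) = 0.45*v^2 - 0.32*v - 6.74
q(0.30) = -1.22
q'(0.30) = -6.80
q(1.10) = -6.60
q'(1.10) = -6.55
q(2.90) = -16.42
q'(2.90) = -3.88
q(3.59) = -18.51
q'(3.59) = -2.09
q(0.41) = -1.97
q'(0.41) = -6.80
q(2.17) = -13.04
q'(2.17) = -5.32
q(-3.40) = 15.98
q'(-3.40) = -0.45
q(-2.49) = 14.28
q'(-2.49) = -3.15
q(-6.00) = 3.09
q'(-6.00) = 11.38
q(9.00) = 36.54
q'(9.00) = 26.83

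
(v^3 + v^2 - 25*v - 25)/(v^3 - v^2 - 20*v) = (v^2 + 6*v + 5)/(v*(v + 4))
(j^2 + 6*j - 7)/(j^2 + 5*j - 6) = (j + 7)/(j + 6)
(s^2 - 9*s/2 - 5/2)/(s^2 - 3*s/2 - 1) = (s - 5)/(s - 2)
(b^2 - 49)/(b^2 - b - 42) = (b + 7)/(b + 6)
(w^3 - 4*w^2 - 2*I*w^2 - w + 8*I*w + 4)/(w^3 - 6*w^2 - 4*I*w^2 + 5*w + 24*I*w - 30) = (w^3 - 2*w^2*(2 + I) + w*(-1 + 8*I) + 4)/(w^3 - 2*w^2*(3 + 2*I) + w*(5 + 24*I) - 30)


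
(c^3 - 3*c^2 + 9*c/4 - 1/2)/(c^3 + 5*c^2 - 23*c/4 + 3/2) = (c - 2)/(c + 6)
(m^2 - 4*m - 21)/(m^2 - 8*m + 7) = (m + 3)/(m - 1)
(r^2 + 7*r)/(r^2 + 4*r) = (r + 7)/(r + 4)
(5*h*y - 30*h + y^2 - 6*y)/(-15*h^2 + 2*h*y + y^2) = (y - 6)/(-3*h + y)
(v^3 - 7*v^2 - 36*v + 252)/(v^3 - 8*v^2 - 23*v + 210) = (v + 6)/(v + 5)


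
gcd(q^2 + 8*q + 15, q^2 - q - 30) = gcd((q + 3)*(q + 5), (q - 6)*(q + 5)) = q + 5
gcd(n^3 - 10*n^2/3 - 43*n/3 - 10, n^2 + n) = n + 1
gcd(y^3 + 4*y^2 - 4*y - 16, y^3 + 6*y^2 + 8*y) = y^2 + 6*y + 8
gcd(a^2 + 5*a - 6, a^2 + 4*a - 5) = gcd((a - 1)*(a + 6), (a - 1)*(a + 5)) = a - 1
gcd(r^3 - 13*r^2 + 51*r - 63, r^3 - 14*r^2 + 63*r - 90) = r - 3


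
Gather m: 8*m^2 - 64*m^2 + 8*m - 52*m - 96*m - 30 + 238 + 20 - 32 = -56*m^2 - 140*m + 196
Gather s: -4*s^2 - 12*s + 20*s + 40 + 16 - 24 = -4*s^2 + 8*s + 32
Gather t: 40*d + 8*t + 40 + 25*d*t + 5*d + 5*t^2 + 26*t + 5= 45*d + 5*t^2 + t*(25*d + 34) + 45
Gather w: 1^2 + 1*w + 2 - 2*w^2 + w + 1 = -2*w^2 + 2*w + 4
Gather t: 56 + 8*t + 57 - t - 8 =7*t + 105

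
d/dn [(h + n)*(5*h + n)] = 6*h + 2*n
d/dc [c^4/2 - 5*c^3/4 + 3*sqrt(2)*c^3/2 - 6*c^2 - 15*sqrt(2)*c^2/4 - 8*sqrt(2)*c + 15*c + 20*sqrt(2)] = 2*c^3 - 15*c^2/4 + 9*sqrt(2)*c^2/2 - 12*c - 15*sqrt(2)*c/2 - 8*sqrt(2) + 15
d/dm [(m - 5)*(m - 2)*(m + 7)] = 3*m^2 - 39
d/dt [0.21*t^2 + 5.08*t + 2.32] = 0.42*t + 5.08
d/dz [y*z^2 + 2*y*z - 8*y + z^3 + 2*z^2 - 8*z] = 2*y*z + 2*y + 3*z^2 + 4*z - 8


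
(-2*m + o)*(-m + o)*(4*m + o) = 8*m^3 - 10*m^2*o + m*o^2 + o^3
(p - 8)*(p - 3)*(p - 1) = p^3 - 12*p^2 + 35*p - 24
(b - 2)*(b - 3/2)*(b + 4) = b^3 + b^2/2 - 11*b + 12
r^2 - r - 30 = (r - 6)*(r + 5)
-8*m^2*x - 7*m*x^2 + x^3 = x*(-8*m + x)*(m + x)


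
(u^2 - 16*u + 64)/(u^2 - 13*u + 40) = (u - 8)/(u - 5)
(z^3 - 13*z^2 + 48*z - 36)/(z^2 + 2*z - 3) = (z^2 - 12*z + 36)/(z + 3)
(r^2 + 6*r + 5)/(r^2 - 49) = (r^2 + 6*r + 5)/(r^2 - 49)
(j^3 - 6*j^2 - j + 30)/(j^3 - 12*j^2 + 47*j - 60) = (j + 2)/(j - 4)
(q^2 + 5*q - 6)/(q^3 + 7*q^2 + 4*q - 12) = 1/(q + 2)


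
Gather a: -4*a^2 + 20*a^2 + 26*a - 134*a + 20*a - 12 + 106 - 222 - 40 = 16*a^2 - 88*a - 168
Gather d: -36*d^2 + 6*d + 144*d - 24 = -36*d^2 + 150*d - 24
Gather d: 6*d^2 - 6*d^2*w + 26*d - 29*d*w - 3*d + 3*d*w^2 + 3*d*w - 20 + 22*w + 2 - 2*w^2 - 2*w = d^2*(6 - 6*w) + d*(3*w^2 - 26*w + 23) - 2*w^2 + 20*w - 18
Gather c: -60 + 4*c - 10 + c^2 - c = c^2 + 3*c - 70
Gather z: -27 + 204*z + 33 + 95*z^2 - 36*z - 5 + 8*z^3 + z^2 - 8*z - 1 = 8*z^3 + 96*z^2 + 160*z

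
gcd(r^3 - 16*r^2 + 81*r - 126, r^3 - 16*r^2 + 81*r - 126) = r^3 - 16*r^2 + 81*r - 126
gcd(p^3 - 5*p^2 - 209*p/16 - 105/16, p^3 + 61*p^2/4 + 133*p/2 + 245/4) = p + 5/4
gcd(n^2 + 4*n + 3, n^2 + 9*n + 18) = n + 3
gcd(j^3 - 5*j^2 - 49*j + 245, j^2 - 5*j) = j - 5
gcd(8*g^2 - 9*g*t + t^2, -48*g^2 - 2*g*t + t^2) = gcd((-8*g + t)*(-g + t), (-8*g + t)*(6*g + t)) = -8*g + t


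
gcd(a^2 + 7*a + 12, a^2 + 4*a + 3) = a + 3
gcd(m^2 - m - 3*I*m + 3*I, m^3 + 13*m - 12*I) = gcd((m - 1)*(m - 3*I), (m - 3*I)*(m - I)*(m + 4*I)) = m - 3*I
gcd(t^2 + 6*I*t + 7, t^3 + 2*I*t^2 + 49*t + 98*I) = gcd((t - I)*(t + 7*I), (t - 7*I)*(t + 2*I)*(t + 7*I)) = t + 7*I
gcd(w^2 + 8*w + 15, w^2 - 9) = w + 3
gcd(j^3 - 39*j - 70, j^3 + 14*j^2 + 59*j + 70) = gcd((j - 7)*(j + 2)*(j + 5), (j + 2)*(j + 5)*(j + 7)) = j^2 + 7*j + 10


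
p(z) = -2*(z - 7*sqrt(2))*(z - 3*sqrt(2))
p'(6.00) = 4.28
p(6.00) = 13.71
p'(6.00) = 4.28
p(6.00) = 13.71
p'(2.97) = 16.40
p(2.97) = -17.64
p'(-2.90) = 39.88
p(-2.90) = -182.84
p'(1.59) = 21.92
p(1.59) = -44.08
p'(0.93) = 24.56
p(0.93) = -59.43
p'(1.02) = 24.20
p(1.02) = -57.23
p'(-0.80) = 31.48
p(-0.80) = -107.91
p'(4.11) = 11.84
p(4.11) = -1.54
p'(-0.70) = 31.08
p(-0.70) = -104.78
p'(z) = -4*z + 20*sqrt(2)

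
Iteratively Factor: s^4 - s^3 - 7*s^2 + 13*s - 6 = (s - 2)*(s^3 + s^2 - 5*s + 3) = (s - 2)*(s - 1)*(s^2 + 2*s - 3) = (s - 2)*(s - 1)^2*(s + 3)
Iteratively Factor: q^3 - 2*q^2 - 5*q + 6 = (q - 3)*(q^2 + q - 2) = (q - 3)*(q + 2)*(q - 1)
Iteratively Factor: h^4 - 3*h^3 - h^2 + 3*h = (h)*(h^3 - 3*h^2 - h + 3) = h*(h - 3)*(h^2 - 1) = h*(h - 3)*(h + 1)*(h - 1)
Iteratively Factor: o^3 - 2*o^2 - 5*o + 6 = (o - 1)*(o^2 - o - 6) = (o - 3)*(o - 1)*(o + 2)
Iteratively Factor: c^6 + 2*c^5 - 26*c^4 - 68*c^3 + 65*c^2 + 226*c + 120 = (c + 4)*(c^5 - 2*c^4 - 18*c^3 + 4*c^2 + 49*c + 30) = (c - 2)*(c + 4)*(c^4 - 18*c^2 - 32*c - 15) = (c - 2)*(c + 3)*(c + 4)*(c^3 - 3*c^2 - 9*c - 5) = (c - 5)*(c - 2)*(c + 3)*(c + 4)*(c^2 + 2*c + 1) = (c - 5)*(c - 2)*(c + 1)*(c + 3)*(c + 4)*(c + 1)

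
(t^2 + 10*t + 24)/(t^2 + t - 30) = (t + 4)/(t - 5)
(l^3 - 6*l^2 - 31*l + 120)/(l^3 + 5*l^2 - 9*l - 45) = (l - 8)/(l + 3)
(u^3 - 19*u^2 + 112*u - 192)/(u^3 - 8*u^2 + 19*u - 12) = (u^2 - 16*u + 64)/(u^2 - 5*u + 4)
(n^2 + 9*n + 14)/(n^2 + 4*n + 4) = (n + 7)/(n + 2)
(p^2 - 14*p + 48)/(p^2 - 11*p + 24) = (p - 6)/(p - 3)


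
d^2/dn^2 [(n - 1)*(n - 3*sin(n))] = (3*n - 3)*sin(n) - 6*cos(n) + 2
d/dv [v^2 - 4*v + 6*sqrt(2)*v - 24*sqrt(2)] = 2*v - 4 + 6*sqrt(2)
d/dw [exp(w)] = exp(w)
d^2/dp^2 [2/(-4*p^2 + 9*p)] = 4*(4*p*(4*p - 9) - (8*p - 9)^2)/(p^3*(4*p - 9)^3)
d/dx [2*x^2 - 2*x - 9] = 4*x - 2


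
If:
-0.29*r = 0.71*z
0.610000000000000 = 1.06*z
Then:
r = -1.41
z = 0.58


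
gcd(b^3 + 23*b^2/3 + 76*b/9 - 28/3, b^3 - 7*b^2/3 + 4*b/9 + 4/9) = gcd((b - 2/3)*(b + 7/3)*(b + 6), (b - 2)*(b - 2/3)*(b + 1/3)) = b - 2/3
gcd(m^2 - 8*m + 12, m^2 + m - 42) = m - 6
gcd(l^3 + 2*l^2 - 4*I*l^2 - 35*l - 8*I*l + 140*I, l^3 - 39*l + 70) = l^2 + 2*l - 35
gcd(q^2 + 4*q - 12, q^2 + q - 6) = q - 2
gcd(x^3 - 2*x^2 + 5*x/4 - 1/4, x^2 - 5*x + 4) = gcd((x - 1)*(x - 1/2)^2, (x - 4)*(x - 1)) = x - 1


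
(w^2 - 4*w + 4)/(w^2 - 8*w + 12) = (w - 2)/(w - 6)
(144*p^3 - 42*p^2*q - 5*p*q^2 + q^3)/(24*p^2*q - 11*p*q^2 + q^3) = (6*p + q)/q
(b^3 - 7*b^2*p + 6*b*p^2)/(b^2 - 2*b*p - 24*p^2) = b*(b - p)/(b + 4*p)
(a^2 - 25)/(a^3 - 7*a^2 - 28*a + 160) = (a - 5)/(a^2 - 12*a + 32)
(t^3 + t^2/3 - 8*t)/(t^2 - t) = (t^2 + t/3 - 8)/(t - 1)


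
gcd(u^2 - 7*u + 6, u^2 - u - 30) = u - 6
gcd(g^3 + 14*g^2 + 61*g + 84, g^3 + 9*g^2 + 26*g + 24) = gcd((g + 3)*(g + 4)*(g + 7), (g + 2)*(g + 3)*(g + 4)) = g^2 + 7*g + 12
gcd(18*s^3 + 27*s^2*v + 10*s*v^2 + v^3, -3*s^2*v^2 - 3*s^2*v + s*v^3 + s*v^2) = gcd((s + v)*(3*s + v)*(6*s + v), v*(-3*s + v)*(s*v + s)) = 1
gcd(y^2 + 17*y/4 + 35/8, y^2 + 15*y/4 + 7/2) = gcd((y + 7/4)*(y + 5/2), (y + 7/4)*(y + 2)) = y + 7/4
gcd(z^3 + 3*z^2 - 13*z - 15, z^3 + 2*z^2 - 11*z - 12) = z^2 - 2*z - 3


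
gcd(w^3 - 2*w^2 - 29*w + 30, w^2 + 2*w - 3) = w - 1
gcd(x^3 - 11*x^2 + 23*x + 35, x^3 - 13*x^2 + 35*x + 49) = x^2 - 6*x - 7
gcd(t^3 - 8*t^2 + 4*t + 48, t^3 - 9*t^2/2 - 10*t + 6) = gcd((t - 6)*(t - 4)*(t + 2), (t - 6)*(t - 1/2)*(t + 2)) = t^2 - 4*t - 12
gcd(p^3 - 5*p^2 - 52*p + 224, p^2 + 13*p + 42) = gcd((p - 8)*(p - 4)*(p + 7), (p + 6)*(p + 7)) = p + 7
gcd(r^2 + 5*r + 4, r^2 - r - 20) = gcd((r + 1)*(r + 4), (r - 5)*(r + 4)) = r + 4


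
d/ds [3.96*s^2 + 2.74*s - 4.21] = 7.92*s + 2.74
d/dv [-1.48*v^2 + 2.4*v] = 2.4 - 2.96*v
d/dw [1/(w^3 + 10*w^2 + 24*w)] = (-3*w^2 - 20*w - 24)/(w^2*(w^2 + 10*w + 24)^2)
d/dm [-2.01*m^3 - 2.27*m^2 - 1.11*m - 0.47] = -6.03*m^2 - 4.54*m - 1.11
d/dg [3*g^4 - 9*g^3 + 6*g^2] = 3*g*(4*g^2 - 9*g + 4)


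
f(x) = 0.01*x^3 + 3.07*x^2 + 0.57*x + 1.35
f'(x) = 0.03*x^2 + 6.14*x + 0.57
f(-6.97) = 143.13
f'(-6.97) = -40.77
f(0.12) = 1.46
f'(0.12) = 1.31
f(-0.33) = 1.50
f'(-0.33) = -1.45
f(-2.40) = 17.53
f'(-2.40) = -13.99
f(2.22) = 17.85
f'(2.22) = 14.35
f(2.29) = 18.87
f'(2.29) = 14.79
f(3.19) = 34.73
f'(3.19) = 20.46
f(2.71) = 25.64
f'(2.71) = 17.43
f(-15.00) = 649.80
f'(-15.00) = -84.78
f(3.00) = 30.96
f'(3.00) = 19.26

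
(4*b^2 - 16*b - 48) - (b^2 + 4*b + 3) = 3*b^2 - 20*b - 51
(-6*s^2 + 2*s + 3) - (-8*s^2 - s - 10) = 2*s^2 + 3*s + 13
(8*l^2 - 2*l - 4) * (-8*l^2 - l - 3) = -64*l^4 + 8*l^3 + 10*l^2 + 10*l + 12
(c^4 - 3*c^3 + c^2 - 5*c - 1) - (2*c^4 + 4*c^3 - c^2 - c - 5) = -c^4 - 7*c^3 + 2*c^2 - 4*c + 4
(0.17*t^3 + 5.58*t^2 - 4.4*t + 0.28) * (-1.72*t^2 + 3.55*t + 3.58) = -0.2924*t^5 - 8.9941*t^4 + 27.9856*t^3 + 3.8748*t^2 - 14.758*t + 1.0024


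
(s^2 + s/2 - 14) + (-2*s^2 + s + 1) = -s^2 + 3*s/2 - 13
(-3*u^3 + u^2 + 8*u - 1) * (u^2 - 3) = -3*u^5 + u^4 + 17*u^3 - 4*u^2 - 24*u + 3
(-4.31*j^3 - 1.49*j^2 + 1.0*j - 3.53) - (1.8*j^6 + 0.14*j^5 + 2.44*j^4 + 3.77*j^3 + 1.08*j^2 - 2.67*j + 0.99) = -1.8*j^6 - 0.14*j^5 - 2.44*j^4 - 8.08*j^3 - 2.57*j^2 + 3.67*j - 4.52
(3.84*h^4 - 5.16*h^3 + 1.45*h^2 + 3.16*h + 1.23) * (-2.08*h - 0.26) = -7.9872*h^5 + 9.7344*h^4 - 1.6744*h^3 - 6.9498*h^2 - 3.38*h - 0.3198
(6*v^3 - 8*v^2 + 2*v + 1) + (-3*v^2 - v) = 6*v^3 - 11*v^2 + v + 1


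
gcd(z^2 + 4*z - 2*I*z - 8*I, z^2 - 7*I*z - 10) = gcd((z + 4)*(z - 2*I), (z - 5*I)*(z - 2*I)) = z - 2*I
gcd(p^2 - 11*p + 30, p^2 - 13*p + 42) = p - 6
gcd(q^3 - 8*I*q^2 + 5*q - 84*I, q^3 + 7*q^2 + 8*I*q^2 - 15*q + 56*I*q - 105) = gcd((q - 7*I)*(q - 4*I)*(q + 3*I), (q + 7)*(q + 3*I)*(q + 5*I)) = q + 3*I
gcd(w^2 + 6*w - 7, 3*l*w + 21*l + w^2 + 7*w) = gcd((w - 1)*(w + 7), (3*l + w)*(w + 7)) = w + 7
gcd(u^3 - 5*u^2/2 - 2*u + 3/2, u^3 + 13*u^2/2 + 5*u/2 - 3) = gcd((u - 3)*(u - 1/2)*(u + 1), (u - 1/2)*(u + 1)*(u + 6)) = u^2 + u/2 - 1/2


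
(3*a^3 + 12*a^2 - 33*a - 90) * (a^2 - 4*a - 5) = 3*a^5 - 96*a^3 - 18*a^2 + 525*a + 450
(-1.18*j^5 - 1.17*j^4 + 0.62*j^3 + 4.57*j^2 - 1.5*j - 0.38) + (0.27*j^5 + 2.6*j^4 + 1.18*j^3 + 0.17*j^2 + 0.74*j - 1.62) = -0.91*j^5 + 1.43*j^4 + 1.8*j^3 + 4.74*j^2 - 0.76*j - 2.0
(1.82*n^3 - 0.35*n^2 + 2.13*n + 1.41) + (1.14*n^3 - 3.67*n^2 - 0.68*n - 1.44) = 2.96*n^3 - 4.02*n^2 + 1.45*n - 0.03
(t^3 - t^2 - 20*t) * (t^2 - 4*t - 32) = t^5 - 5*t^4 - 48*t^3 + 112*t^2 + 640*t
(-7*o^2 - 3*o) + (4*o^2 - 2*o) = -3*o^2 - 5*o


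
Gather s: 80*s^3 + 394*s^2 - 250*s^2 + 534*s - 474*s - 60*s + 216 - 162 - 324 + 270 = 80*s^3 + 144*s^2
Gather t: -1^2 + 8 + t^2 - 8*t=t^2 - 8*t + 7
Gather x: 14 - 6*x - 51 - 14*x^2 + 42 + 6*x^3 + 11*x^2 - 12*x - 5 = 6*x^3 - 3*x^2 - 18*x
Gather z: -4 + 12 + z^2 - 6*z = z^2 - 6*z + 8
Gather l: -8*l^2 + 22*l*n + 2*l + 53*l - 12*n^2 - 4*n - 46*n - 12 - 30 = -8*l^2 + l*(22*n + 55) - 12*n^2 - 50*n - 42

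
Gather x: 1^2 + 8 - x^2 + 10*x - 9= -x^2 + 10*x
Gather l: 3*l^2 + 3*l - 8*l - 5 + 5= 3*l^2 - 5*l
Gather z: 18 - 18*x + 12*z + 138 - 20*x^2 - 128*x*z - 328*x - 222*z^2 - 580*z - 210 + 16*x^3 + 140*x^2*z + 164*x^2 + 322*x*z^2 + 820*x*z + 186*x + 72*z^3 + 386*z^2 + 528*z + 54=16*x^3 + 144*x^2 - 160*x + 72*z^3 + z^2*(322*x + 164) + z*(140*x^2 + 692*x - 40)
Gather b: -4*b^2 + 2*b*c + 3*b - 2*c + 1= -4*b^2 + b*(2*c + 3) - 2*c + 1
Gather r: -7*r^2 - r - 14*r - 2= -7*r^2 - 15*r - 2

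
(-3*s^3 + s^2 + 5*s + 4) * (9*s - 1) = -27*s^4 + 12*s^3 + 44*s^2 + 31*s - 4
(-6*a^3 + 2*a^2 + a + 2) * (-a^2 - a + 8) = 6*a^5 + 4*a^4 - 51*a^3 + 13*a^2 + 6*a + 16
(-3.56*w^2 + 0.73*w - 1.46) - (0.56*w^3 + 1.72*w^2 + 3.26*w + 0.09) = -0.56*w^3 - 5.28*w^2 - 2.53*w - 1.55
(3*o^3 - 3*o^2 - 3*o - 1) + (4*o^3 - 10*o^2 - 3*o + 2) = 7*o^3 - 13*o^2 - 6*o + 1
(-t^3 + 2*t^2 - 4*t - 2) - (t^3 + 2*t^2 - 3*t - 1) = -2*t^3 - t - 1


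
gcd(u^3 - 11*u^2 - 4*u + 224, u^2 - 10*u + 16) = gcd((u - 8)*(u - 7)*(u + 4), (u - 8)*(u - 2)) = u - 8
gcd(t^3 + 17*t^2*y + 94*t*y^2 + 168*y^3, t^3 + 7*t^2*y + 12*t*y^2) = t + 4*y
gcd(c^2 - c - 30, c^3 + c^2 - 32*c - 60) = c^2 - c - 30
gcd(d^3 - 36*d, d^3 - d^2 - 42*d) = d^2 + 6*d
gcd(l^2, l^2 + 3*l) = l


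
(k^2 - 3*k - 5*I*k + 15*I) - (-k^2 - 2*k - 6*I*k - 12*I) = 2*k^2 - k + I*k + 27*I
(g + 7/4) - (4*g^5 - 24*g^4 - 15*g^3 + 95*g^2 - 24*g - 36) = -4*g^5 + 24*g^4 + 15*g^3 - 95*g^2 + 25*g + 151/4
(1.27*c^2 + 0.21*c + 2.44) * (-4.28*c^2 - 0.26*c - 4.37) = -5.4356*c^4 - 1.229*c^3 - 16.0477*c^2 - 1.5521*c - 10.6628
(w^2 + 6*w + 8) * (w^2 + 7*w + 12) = w^4 + 13*w^3 + 62*w^2 + 128*w + 96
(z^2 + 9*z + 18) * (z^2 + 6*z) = z^4 + 15*z^3 + 72*z^2 + 108*z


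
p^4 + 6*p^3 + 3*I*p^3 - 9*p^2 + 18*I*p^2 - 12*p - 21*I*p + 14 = (p - 1)*(p + 7)*(p + I)*(p + 2*I)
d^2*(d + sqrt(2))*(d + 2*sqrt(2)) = d^4 + 3*sqrt(2)*d^3 + 4*d^2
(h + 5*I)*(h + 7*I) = h^2 + 12*I*h - 35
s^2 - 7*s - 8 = (s - 8)*(s + 1)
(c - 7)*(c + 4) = c^2 - 3*c - 28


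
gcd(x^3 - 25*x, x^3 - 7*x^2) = x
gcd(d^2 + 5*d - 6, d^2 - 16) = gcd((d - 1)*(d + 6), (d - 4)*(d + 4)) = 1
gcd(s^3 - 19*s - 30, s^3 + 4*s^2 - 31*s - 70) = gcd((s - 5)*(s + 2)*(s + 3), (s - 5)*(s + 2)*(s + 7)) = s^2 - 3*s - 10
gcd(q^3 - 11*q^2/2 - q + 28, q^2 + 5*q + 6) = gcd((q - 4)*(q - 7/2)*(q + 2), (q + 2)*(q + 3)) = q + 2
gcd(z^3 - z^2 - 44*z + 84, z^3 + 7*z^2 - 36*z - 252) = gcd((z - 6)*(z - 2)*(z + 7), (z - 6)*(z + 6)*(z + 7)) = z^2 + z - 42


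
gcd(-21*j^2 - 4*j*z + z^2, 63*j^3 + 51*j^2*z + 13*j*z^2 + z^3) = 3*j + z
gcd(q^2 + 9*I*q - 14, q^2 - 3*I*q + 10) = q + 2*I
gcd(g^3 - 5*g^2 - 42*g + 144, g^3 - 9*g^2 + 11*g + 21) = g - 3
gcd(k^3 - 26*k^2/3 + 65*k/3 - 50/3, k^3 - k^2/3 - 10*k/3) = k - 2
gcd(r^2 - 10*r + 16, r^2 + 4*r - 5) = 1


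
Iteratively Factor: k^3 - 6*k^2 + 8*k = (k - 2)*(k^2 - 4*k) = k*(k - 2)*(k - 4)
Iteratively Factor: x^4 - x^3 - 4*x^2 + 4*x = (x + 2)*(x^3 - 3*x^2 + 2*x) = (x - 2)*(x + 2)*(x^2 - x) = x*(x - 2)*(x + 2)*(x - 1)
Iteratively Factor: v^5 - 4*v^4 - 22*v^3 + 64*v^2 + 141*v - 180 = (v - 4)*(v^4 - 22*v^2 - 24*v + 45) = (v - 4)*(v + 3)*(v^3 - 3*v^2 - 13*v + 15) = (v - 4)*(v - 1)*(v + 3)*(v^2 - 2*v - 15) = (v - 5)*(v - 4)*(v - 1)*(v + 3)*(v + 3)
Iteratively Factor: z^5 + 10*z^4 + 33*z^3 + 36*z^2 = (z)*(z^4 + 10*z^3 + 33*z^2 + 36*z) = z*(z + 4)*(z^3 + 6*z^2 + 9*z) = z*(z + 3)*(z + 4)*(z^2 + 3*z) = z*(z + 3)^2*(z + 4)*(z)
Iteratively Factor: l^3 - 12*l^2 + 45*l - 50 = (l - 2)*(l^2 - 10*l + 25) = (l - 5)*(l - 2)*(l - 5)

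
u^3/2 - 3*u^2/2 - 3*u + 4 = (u/2 + 1)*(u - 4)*(u - 1)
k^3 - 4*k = k*(k - 2)*(k + 2)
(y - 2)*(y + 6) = y^2 + 4*y - 12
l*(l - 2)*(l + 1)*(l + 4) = l^4 + 3*l^3 - 6*l^2 - 8*l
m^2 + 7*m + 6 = (m + 1)*(m + 6)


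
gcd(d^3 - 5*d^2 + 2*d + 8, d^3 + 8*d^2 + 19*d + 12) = d + 1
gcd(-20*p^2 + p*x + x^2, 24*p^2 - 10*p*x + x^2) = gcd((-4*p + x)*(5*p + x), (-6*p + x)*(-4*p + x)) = -4*p + x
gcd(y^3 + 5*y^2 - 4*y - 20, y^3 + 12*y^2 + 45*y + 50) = y^2 + 7*y + 10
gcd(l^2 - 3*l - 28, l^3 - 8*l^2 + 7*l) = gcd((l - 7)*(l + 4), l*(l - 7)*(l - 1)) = l - 7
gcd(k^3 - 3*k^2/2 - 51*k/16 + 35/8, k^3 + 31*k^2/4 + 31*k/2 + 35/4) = k + 7/4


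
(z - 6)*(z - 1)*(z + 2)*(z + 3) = z^4 - 2*z^3 - 23*z^2 - 12*z + 36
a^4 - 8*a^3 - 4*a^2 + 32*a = a*(a - 8)*(a - 2)*(a + 2)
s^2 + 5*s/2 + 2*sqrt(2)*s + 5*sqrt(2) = (s + 5/2)*(s + 2*sqrt(2))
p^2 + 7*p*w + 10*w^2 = (p + 2*w)*(p + 5*w)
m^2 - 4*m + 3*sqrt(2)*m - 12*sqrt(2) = (m - 4)*(m + 3*sqrt(2))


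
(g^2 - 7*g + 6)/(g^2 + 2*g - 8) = (g^2 - 7*g + 6)/(g^2 + 2*g - 8)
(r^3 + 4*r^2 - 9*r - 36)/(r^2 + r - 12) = r + 3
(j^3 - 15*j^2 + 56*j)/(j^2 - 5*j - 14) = j*(j - 8)/(j + 2)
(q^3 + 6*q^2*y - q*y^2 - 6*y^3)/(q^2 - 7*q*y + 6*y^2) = (-q^2 - 7*q*y - 6*y^2)/(-q + 6*y)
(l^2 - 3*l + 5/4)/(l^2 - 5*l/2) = (l - 1/2)/l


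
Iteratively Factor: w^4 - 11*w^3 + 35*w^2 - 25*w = (w - 5)*(w^3 - 6*w^2 + 5*w) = w*(w - 5)*(w^2 - 6*w + 5) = w*(w - 5)*(w - 1)*(w - 5)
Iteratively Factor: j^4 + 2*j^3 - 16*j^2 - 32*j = (j - 4)*(j^3 + 6*j^2 + 8*j) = (j - 4)*(j + 2)*(j^2 + 4*j) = (j - 4)*(j + 2)*(j + 4)*(j)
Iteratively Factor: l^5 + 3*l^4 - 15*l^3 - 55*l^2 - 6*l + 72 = (l - 4)*(l^4 + 7*l^3 + 13*l^2 - 3*l - 18) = (l - 4)*(l + 3)*(l^3 + 4*l^2 + l - 6) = (l - 4)*(l - 1)*(l + 3)*(l^2 + 5*l + 6) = (l - 4)*(l - 1)*(l + 2)*(l + 3)*(l + 3)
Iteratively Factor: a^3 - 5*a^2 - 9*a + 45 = (a - 3)*(a^2 - 2*a - 15) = (a - 5)*(a - 3)*(a + 3)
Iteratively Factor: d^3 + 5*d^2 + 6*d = (d + 3)*(d^2 + 2*d) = d*(d + 3)*(d + 2)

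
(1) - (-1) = 2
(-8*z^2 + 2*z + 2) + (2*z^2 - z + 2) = -6*z^2 + z + 4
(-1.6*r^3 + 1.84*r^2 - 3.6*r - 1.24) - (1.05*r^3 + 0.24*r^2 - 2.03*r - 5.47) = -2.65*r^3 + 1.6*r^2 - 1.57*r + 4.23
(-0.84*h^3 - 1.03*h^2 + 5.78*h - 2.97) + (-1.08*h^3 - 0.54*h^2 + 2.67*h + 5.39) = -1.92*h^3 - 1.57*h^2 + 8.45*h + 2.42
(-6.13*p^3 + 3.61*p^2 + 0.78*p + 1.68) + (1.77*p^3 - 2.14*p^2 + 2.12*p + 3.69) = -4.36*p^3 + 1.47*p^2 + 2.9*p + 5.37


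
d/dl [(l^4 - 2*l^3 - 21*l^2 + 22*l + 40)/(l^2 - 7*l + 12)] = (2*l^5 - 23*l^4 + 76*l^3 + 53*l^2 - 584*l + 544)/(l^4 - 14*l^3 + 73*l^2 - 168*l + 144)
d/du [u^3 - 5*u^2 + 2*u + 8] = 3*u^2 - 10*u + 2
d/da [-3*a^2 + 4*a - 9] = 4 - 6*a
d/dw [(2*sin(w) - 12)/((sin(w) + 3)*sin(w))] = 2*(-cos(w) + 12/tan(w) + 18*cos(w)/sin(w)^2)/(sin(w) + 3)^2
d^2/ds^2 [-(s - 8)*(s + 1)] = -2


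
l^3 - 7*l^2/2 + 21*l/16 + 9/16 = (l - 3)*(l - 3/4)*(l + 1/4)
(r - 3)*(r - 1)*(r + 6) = r^3 + 2*r^2 - 21*r + 18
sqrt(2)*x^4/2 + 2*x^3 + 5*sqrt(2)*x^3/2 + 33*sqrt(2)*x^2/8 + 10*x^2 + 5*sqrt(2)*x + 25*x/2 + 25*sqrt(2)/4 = (x + 5/2)^2*(x + sqrt(2))*(sqrt(2)*x/2 + 1)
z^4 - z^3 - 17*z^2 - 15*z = z*(z - 5)*(z + 1)*(z + 3)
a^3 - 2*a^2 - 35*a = a*(a - 7)*(a + 5)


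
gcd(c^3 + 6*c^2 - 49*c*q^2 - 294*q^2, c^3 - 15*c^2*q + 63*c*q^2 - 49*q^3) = -c + 7*q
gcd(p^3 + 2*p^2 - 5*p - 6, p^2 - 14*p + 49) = 1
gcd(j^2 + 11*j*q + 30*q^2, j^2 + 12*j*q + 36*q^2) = j + 6*q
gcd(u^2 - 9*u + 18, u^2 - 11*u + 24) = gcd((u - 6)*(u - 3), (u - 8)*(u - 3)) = u - 3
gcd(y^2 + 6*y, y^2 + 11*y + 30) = y + 6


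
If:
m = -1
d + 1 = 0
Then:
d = -1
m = -1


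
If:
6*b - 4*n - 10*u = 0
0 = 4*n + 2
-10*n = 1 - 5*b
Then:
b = -4/5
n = -1/2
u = -7/25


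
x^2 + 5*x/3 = x*(x + 5/3)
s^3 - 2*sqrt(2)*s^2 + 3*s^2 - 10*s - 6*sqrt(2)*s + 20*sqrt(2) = (s - 2)*(s + 5)*(s - 2*sqrt(2))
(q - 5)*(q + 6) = q^2 + q - 30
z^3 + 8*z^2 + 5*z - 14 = (z - 1)*(z + 2)*(z + 7)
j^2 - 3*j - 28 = (j - 7)*(j + 4)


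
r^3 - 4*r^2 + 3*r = r*(r - 3)*(r - 1)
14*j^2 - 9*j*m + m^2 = (-7*j + m)*(-2*j + m)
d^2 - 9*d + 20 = (d - 5)*(d - 4)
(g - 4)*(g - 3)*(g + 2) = g^3 - 5*g^2 - 2*g + 24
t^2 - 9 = (t - 3)*(t + 3)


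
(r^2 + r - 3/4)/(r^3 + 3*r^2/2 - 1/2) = (r + 3/2)/(r^2 + 2*r + 1)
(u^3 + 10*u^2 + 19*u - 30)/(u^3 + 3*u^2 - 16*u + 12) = (u + 5)/(u - 2)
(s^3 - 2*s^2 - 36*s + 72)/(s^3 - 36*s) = (s - 2)/s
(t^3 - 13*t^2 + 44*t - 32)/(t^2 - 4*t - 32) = (t^2 - 5*t + 4)/(t + 4)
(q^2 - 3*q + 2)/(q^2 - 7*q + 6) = (q - 2)/(q - 6)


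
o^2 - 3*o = o*(o - 3)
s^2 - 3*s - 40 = (s - 8)*(s + 5)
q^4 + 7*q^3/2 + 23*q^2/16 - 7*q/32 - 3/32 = (q - 1/4)*(q + 1/4)*(q + 1/2)*(q + 3)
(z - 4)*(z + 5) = z^2 + z - 20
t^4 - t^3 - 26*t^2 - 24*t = t*(t - 6)*(t + 1)*(t + 4)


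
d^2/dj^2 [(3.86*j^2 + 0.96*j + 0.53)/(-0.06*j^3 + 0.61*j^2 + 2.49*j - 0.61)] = (-0.0277919999999999*j^6 - 0.0207360000000003*j^5 - 3.272184*j^4 + 13.01286*j^3 - 8.90439*j^2 - 6.85701*j - 12.755432)/(0.000216*j^9 - 0.006588*j^8 + 0.040086*j^7 + 0.326411*j^6 - 1.797525*j^5 - 11.212044*j^4 - 9.812097*j^3 + 10.66524*j^2 - 2.779587*j + 0.226981)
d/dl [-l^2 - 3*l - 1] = -2*l - 3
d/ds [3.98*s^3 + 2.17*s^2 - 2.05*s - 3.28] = 11.94*s^2 + 4.34*s - 2.05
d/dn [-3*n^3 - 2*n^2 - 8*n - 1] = -9*n^2 - 4*n - 8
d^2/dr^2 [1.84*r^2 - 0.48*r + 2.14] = 3.68000000000000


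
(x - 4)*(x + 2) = x^2 - 2*x - 8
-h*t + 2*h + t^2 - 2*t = (-h + t)*(t - 2)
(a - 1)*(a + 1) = a^2 - 1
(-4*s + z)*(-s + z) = 4*s^2 - 5*s*z + z^2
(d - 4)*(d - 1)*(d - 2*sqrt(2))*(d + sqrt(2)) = d^4 - 5*d^3 - sqrt(2)*d^3 + 5*sqrt(2)*d^2 - 4*sqrt(2)*d + 20*d - 16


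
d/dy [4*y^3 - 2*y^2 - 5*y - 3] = 12*y^2 - 4*y - 5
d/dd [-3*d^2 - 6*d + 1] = -6*d - 6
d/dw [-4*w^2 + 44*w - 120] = 44 - 8*w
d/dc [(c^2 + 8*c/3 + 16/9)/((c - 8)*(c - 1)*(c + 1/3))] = (-27*c^4 - 144*c^3 + 615*c^2 + 976*c - 48)/(3*(9*c^6 - 156*c^5 + 766*c^4 - 732*c^3 - 191*c^2 + 240*c + 64))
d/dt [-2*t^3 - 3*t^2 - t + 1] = -6*t^2 - 6*t - 1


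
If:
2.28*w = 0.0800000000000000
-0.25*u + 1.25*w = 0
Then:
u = 0.18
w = 0.04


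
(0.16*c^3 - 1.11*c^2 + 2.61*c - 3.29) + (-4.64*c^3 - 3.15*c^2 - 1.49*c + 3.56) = -4.48*c^3 - 4.26*c^2 + 1.12*c + 0.27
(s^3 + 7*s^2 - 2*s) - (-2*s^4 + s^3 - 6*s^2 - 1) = 2*s^4 + 13*s^2 - 2*s + 1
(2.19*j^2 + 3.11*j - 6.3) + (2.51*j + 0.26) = 2.19*j^2 + 5.62*j - 6.04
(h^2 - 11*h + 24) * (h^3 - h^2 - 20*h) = h^5 - 12*h^4 + 15*h^3 + 196*h^2 - 480*h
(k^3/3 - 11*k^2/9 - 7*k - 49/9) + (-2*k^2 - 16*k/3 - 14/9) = k^3/3 - 29*k^2/9 - 37*k/3 - 7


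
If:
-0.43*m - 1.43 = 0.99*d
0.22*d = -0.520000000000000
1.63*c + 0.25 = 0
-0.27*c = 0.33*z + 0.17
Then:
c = -0.15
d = -2.36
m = 2.12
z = -0.39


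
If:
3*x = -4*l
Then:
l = -3*x/4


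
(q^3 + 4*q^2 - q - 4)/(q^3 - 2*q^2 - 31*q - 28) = (q - 1)/(q - 7)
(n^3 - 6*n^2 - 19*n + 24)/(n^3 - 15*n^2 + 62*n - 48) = (n + 3)/(n - 6)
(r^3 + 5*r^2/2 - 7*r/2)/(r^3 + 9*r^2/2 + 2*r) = (2*r^2 + 5*r - 7)/(2*r^2 + 9*r + 4)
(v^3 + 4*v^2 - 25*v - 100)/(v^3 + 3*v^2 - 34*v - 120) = (v - 5)/(v - 6)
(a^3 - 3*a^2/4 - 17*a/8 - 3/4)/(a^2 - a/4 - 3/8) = (4*a^2 - 5*a - 6)/(4*a - 3)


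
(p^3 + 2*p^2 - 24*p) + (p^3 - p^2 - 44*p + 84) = 2*p^3 + p^2 - 68*p + 84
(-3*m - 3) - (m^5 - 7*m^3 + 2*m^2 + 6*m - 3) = -m^5 + 7*m^3 - 2*m^2 - 9*m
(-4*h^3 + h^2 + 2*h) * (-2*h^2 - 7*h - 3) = 8*h^5 + 26*h^4 + h^3 - 17*h^2 - 6*h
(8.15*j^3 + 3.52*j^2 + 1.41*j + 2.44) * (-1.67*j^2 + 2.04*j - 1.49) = -13.6105*j^5 + 10.7476*j^4 - 7.3174*j^3 - 6.4432*j^2 + 2.8767*j - 3.6356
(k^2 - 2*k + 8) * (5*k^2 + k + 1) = 5*k^4 - 9*k^3 + 39*k^2 + 6*k + 8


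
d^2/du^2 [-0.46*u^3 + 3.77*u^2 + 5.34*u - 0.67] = 7.54 - 2.76*u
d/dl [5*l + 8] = 5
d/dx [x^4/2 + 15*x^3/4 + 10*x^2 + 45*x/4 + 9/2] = 2*x^3 + 45*x^2/4 + 20*x + 45/4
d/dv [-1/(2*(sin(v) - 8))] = cos(v)/(2*(sin(v) - 8)^2)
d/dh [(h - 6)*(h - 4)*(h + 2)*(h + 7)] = 4*h^3 - 3*h^2 - 104*h + 76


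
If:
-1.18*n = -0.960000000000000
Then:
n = 0.81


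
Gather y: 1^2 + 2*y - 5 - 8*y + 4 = -6*y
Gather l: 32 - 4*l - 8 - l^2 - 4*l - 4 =-l^2 - 8*l + 20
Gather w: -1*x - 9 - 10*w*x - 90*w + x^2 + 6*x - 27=w*(-10*x - 90) + x^2 + 5*x - 36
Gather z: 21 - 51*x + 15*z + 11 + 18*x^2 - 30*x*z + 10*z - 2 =18*x^2 - 51*x + z*(25 - 30*x) + 30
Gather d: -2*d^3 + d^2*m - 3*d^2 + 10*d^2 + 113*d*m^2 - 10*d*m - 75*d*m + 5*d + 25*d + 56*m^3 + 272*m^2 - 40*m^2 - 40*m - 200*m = -2*d^3 + d^2*(m + 7) + d*(113*m^2 - 85*m + 30) + 56*m^3 + 232*m^2 - 240*m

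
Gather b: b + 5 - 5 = b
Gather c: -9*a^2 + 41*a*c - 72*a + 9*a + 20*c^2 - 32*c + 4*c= -9*a^2 - 63*a + 20*c^2 + c*(41*a - 28)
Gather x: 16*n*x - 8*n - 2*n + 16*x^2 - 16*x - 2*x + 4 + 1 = -10*n + 16*x^2 + x*(16*n - 18) + 5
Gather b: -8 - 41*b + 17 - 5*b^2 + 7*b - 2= -5*b^2 - 34*b + 7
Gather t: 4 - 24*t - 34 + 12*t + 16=-12*t - 14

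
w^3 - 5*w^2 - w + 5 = (w - 5)*(w - 1)*(w + 1)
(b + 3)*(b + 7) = b^2 + 10*b + 21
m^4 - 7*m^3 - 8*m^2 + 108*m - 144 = (m - 6)*(m - 3)*(m - 2)*(m + 4)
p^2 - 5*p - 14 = (p - 7)*(p + 2)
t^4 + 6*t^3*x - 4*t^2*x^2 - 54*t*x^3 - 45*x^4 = (t - 3*x)*(t + x)*(t + 3*x)*(t + 5*x)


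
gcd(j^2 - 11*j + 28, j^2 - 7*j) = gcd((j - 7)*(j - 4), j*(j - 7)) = j - 7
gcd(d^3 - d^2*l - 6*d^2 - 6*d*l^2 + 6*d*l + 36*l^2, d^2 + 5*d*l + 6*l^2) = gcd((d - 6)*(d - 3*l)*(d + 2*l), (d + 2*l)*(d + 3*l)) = d + 2*l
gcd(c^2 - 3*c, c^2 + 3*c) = c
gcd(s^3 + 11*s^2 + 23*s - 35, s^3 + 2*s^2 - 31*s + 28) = s^2 + 6*s - 7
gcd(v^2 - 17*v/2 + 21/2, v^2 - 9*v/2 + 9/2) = v - 3/2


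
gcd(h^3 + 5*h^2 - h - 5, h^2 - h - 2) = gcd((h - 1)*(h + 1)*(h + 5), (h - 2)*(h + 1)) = h + 1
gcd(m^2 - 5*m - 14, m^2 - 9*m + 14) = m - 7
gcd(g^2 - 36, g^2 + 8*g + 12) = g + 6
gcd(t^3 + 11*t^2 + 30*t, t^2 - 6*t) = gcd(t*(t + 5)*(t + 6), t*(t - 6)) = t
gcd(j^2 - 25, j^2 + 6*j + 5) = j + 5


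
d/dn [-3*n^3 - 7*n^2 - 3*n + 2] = -9*n^2 - 14*n - 3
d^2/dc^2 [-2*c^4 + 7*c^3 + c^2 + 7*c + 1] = -24*c^2 + 42*c + 2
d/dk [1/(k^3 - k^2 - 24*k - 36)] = (-3*k^2 + 2*k + 24)/(-k^3 + k^2 + 24*k + 36)^2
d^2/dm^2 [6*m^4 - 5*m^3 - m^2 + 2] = 72*m^2 - 30*m - 2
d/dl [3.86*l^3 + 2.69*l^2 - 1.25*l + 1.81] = 11.58*l^2 + 5.38*l - 1.25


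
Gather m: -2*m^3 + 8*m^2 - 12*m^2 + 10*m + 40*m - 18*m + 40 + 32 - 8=-2*m^3 - 4*m^2 + 32*m + 64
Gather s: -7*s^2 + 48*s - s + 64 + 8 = -7*s^2 + 47*s + 72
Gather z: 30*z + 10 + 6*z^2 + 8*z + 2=6*z^2 + 38*z + 12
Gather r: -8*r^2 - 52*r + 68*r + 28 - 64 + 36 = -8*r^2 + 16*r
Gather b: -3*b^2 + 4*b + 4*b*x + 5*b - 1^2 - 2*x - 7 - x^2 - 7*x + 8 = -3*b^2 + b*(4*x + 9) - x^2 - 9*x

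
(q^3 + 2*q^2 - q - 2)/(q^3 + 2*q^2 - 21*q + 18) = (q^2 + 3*q + 2)/(q^2 + 3*q - 18)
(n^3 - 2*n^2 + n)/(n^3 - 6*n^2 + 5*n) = (n - 1)/(n - 5)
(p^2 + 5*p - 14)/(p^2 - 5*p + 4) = (p^2 + 5*p - 14)/(p^2 - 5*p + 4)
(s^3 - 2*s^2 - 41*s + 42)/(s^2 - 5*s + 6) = (s^3 - 2*s^2 - 41*s + 42)/(s^2 - 5*s + 6)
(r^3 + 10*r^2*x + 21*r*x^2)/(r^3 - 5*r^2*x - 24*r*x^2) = (-r - 7*x)/(-r + 8*x)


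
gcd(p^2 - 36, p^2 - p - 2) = 1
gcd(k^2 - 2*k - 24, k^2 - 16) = k + 4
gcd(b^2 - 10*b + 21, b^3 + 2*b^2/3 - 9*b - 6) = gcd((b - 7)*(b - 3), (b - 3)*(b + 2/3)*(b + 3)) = b - 3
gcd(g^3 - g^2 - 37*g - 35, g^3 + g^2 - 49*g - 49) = g^2 - 6*g - 7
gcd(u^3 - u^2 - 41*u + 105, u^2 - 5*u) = u - 5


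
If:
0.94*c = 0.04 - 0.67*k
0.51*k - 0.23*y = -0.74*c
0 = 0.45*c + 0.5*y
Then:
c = -0.13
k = 0.24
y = 0.12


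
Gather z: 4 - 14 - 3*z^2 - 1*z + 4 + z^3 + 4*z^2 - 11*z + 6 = z^3 + z^2 - 12*z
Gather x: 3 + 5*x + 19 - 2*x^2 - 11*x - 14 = -2*x^2 - 6*x + 8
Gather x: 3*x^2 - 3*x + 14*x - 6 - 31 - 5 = 3*x^2 + 11*x - 42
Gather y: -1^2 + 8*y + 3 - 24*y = 2 - 16*y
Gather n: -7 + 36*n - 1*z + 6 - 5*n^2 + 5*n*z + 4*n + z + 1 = -5*n^2 + n*(5*z + 40)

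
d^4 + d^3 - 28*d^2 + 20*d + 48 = (d - 4)*(d - 2)*(d + 1)*(d + 6)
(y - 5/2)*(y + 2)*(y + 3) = y^3 + 5*y^2/2 - 13*y/2 - 15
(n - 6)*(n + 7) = n^2 + n - 42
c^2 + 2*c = c*(c + 2)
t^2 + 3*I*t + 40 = (t - 5*I)*(t + 8*I)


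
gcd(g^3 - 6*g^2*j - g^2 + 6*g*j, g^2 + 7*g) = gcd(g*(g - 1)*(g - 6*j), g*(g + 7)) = g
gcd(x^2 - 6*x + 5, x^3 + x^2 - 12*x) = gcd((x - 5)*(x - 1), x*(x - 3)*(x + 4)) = 1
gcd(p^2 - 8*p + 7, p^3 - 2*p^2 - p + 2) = p - 1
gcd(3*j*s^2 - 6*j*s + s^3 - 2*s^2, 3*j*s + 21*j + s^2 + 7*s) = 3*j + s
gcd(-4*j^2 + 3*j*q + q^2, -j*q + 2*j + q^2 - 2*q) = -j + q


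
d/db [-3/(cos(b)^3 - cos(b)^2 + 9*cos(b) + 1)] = 3*(-3*cos(b)^2 + 2*cos(b) - 9)*sin(b)/(cos(b)^3 - cos(b)^2 + 9*cos(b) + 1)^2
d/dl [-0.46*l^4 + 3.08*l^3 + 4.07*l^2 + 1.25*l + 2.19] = -1.84*l^3 + 9.24*l^2 + 8.14*l + 1.25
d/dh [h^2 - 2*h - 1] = 2*h - 2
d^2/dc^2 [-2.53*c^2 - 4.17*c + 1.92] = -5.06000000000000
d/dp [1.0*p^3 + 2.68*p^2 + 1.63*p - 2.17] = 3.0*p^2 + 5.36*p + 1.63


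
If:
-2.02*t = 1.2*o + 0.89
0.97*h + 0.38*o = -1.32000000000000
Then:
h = 0.659450171821306*t - 1.07027491408935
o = -1.68333333333333*t - 0.741666666666667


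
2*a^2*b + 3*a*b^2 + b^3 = b*(a + b)*(2*a + b)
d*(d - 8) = d^2 - 8*d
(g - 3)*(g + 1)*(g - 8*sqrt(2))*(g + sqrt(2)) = g^4 - 7*sqrt(2)*g^3 - 2*g^3 - 19*g^2 + 14*sqrt(2)*g^2 + 21*sqrt(2)*g + 32*g + 48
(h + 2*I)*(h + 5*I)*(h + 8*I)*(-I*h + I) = -I*h^4 + 15*h^3 + I*h^3 - 15*h^2 + 66*I*h^2 - 80*h - 66*I*h + 80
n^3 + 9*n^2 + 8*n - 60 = (n - 2)*(n + 5)*(n + 6)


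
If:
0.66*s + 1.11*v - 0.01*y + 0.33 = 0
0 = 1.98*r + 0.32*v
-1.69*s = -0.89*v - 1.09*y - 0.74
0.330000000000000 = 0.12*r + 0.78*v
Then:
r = -0.07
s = -1.28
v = 0.43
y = -3.01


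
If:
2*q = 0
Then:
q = 0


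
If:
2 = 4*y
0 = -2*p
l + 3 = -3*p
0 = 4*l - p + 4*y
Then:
No Solution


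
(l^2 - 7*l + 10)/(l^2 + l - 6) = (l - 5)/(l + 3)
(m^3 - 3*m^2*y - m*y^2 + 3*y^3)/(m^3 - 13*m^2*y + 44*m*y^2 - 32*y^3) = (m^2 - 2*m*y - 3*y^2)/(m^2 - 12*m*y + 32*y^2)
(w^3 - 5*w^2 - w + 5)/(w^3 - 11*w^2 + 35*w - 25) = (w + 1)/(w - 5)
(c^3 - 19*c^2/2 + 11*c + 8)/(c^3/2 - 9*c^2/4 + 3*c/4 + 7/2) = 2*(2*c^2 - 15*c - 8)/(2*c^2 - 5*c - 7)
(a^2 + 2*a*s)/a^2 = (a + 2*s)/a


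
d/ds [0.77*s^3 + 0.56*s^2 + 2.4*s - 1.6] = 2.31*s^2 + 1.12*s + 2.4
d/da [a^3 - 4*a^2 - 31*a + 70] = 3*a^2 - 8*a - 31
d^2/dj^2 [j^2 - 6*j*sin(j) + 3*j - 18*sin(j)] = 6*j*sin(j) + 18*sin(j) - 12*cos(j) + 2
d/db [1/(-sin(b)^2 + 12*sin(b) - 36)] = 2*cos(b)/(sin(b) - 6)^3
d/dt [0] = 0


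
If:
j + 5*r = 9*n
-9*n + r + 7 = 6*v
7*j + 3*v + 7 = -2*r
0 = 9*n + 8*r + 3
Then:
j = -21/13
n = -121/507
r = -18/169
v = 764/507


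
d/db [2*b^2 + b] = 4*b + 1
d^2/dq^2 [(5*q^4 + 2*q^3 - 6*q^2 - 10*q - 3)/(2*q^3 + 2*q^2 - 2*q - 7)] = 4*(4*q^6 + 27*q^5 - 123*q^4 - 96*q^3 + 231*q^2 - 108*q - 104)/(8*q^9 + 24*q^8 - 124*q^6 - 168*q^5 + 108*q^4 + 454*q^3 + 210*q^2 - 294*q - 343)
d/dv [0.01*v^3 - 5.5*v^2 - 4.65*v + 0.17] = 0.03*v^2 - 11.0*v - 4.65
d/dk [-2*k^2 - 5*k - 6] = -4*k - 5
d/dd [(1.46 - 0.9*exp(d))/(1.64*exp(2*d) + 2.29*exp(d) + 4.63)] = (1.476*exp(2*d) - 4.7888*exp(d) - 7.5104)*exp(d)/(2.6896*exp(4*d) + 7.5112*exp(3*d) + 20.4305*exp(2*d) + 21.2054*exp(d) + 21.4369)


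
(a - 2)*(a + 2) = a^2 - 4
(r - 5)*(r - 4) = r^2 - 9*r + 20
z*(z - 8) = z^2 - 8*z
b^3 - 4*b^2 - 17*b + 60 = (b - 5)*(b - 3)*(b + 4)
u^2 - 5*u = u*(u - 5)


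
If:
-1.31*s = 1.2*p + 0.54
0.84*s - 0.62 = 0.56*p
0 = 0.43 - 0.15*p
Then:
No Solution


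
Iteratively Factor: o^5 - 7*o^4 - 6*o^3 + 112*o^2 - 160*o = (o + 4)*(o^4 - 11*o^3 + 38*o^2 - 40*o) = o*(o + 4)*(o^3 - 11*o^2 + 38*o - 40) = o*(o - 5)*(o + 4)*(o^2 - 6*o + 8) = o*(o - 5)*(o - 4)*(o + 4)*(o - 2)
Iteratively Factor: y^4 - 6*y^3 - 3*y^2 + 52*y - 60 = (y - 2)*(y^3 - 4*y^2 - 11*y + 30) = (y - 5)*(y - 2)*(y^2 + y - 6) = (y - 5)*(y - 2)^2*(y + 3)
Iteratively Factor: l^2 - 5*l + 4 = (l - 1)*(l - 4)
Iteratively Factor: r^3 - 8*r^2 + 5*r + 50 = (r - 5)*(r^2 - 3*r - 10) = (r - 5)^2*(r + 2)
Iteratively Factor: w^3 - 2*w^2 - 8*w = (w)*(w^2 - 2*w - 8) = w*(w + 2)*(w - 4)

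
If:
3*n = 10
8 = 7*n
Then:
No Solution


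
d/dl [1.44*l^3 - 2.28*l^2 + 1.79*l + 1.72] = 4.32*l^2 - 4.56*l + 1.79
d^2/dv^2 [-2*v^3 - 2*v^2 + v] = -12*v - 4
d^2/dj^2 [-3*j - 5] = 0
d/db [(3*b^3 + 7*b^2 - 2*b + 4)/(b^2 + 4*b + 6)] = (3*b^4 + 24*b^3 + 84*b^2 + 76*b - 28)/(b^4 + 8*b^3 + 28*b^2 + 48*b + 36)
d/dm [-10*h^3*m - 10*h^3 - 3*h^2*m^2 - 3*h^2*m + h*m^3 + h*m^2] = h*(-10*h^2 - 6*h*m - 3*h + 3*m^2 + 2*m)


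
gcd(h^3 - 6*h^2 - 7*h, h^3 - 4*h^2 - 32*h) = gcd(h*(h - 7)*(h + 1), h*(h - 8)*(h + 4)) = h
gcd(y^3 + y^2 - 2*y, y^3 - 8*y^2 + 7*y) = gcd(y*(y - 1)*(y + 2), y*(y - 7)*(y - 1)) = y^2 - y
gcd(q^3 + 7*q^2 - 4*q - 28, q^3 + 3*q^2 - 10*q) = q - 2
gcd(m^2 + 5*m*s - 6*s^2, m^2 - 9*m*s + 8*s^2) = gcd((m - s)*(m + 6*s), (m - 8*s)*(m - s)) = -m + s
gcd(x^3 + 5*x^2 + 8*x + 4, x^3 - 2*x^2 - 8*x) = x + 2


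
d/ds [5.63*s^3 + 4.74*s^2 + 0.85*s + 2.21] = 16.89*s^2 + 9.48*s + 0.85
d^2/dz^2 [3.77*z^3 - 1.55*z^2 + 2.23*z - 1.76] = 22.62*z - 3.1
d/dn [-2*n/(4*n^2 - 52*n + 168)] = (n^2 - 42)/(2*(n^4 - 26*n^3 + 253*n^2 - 1092*n + 1764))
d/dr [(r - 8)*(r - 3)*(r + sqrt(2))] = 3*r^2 - 22*r + 2*sqrt(2)*r - 11*sqrt(2) + 24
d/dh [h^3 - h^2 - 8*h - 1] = 3*h^2 - 2*h - 8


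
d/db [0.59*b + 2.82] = 0.590000000000000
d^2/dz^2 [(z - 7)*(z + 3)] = 2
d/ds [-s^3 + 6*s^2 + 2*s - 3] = -3*s^2 + 12*s + 2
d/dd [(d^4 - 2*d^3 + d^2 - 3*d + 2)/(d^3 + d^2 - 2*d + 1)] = (d^6 + 2*d^5 - 9*d^4 + 18*d^3 - 11*d^2 - 2*d + 1)/(d^6 + 2*d^5 - 3*d^4 - 2*d^3 + 6*d^2 - 4*d + 1)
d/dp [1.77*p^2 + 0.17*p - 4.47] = 3.54*p + 0.17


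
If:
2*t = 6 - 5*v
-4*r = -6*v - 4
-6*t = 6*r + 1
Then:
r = 29/4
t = -89/12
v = 25/6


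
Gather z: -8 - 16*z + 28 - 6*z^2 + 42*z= -6*z^2 + 26*z + 20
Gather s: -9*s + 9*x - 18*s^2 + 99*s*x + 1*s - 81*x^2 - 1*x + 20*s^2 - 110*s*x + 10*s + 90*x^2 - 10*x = 2*s^2 + s*(2 - 11*x) + 9*x^2 - 2*x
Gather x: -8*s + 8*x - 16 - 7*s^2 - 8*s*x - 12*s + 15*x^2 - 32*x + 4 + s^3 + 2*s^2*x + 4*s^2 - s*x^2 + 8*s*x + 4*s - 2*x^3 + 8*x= s^3 - 3*s^2 - 16*s - 2*x^3 + x^2*(15 - s) + x*(2*s^2 - 16) - 12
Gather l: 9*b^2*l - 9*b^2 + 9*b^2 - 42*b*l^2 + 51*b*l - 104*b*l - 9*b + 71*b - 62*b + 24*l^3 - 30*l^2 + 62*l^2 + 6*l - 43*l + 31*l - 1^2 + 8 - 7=24*l^3 + l^2*(32 - 42*b) + l*(9*b^2 - 53*b - 6)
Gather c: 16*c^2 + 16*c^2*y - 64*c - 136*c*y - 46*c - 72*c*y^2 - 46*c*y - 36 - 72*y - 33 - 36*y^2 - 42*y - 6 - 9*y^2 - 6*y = c^2*(16*y + 16) + c*(-72*y^2 - 182*y - 110) - 45*y^2 - 120*y - 75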